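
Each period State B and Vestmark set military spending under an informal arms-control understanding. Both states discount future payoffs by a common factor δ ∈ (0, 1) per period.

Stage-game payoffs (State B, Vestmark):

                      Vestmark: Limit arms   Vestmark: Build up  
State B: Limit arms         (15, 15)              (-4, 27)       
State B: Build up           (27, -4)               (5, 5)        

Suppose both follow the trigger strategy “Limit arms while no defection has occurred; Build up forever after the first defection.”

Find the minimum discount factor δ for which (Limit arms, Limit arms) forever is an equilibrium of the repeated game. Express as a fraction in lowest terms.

15/(1−δ) ≥ 27 + 5δ/(1−δ)
15 ≥ 27 − 22δ
δ ≥ 12/22 = 6/11.

6/11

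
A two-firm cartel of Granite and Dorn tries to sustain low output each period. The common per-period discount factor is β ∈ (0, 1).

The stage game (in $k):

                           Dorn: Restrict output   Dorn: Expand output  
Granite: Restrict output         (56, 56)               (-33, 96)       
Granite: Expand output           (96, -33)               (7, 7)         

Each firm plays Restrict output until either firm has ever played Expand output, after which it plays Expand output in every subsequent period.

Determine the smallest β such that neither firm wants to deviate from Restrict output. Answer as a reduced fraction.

Cooperation forever yields 56 each period: 56/(1−β).
Deviating yields 96 once, then 7 forever: 96 + 7β/(1−β).
No profitable deviation requires 56/(1−β) ≥ 96 + 7β/(1−β).
Multiplying by (1−β): 56 ≥ 96(1−β) + 7β = 96 − 89β.
So 89β ≥ 40, i.e. β ≥ 40/89.

40/89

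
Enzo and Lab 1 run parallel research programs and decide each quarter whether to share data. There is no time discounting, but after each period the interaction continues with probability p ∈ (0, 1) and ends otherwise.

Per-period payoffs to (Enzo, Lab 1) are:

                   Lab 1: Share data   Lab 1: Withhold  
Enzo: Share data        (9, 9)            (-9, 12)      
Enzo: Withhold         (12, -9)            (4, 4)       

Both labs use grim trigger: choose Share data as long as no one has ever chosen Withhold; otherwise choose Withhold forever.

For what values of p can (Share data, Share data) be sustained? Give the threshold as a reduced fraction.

Expected cooperation value is 9 + p·9 + p²·9 + … = 9/(1−p); deviation gives 12 + p·4/(1−p).
9 ≥ 12(1−p) + 4p ⇒ 8p ≥ 3 ⇒ p ≥ 3/8.

3/8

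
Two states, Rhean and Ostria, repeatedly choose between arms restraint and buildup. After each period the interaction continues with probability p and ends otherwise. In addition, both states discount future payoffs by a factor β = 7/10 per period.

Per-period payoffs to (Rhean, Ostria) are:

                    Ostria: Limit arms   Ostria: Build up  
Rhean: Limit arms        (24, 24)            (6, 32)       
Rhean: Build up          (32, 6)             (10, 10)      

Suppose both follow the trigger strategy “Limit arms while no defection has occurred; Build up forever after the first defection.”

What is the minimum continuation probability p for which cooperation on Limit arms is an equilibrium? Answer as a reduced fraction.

40/77

Expected continuation weight on next period's payoff is β·p = 7/10·p, which plays the role of the discount factor.
Cooperation requires 7/10·p ≥ (32−24)/(32−10) = 4/11, hence p ≥ 40/77.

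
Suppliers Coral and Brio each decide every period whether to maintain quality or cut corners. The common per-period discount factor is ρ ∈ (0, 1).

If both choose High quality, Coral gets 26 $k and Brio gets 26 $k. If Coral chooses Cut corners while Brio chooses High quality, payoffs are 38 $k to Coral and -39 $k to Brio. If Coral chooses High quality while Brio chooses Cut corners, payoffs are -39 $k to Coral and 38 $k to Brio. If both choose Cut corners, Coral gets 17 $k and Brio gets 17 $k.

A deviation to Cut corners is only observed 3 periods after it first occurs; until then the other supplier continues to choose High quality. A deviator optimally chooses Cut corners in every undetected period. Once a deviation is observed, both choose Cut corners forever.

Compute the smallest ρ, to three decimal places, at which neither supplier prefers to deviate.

A deviator earns 38 for 3 periods, then 17 forever; cooperating earns 26 forever. Multiplying the IC by (1−ρ):
26 ≥ 38(1−ρ^3) + 17ρ^3, so 21·ρ^3 ≥ 12 and ρ^3 ≥ 4/7.
ρ ≥ (4/7)^(1/3) ≈ 0.830.

0.830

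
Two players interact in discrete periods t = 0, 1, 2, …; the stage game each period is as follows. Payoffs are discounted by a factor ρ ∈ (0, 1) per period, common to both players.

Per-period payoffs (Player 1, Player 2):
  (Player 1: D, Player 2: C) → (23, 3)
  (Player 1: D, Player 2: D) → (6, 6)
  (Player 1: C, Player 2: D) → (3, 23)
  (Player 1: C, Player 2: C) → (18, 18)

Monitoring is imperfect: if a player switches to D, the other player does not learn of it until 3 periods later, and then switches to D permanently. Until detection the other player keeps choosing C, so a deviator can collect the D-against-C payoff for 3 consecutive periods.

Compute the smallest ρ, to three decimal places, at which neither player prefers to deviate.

Deviating for the 3 undetected periods gains 23−18 = 5 per period over cooperation, then loses 18−6 = 12 per period forever once punishment starts.
Gain: 5(1 + ρ + … + ρ^2); loss: 12·ρ^3/(1−ρ).
No profitable deviation ⇔ 5(1−ρ^3) ≤ 12·ρ^3, i.e. ρ^3 ≥ 5/(5+12) = 5/17.
Hence ρ ≥ (5/17)^(1/3) ≈ 0.665.

0.665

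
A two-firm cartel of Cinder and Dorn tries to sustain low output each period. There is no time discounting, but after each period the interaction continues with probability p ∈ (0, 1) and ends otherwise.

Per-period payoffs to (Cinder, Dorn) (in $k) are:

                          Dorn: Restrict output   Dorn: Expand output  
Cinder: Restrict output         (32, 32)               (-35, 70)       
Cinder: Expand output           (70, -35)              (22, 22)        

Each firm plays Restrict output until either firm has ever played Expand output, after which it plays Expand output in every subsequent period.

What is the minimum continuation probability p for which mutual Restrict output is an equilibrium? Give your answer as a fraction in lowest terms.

With no time discounting, the continuation probability p plays the role of the discount factor.
Grim-trigger IC: 32/(1−p) ≥ 70 + 22p/(1−p) ⇒ p ≥ (70−32)/(70−22) = 19/24.

19/24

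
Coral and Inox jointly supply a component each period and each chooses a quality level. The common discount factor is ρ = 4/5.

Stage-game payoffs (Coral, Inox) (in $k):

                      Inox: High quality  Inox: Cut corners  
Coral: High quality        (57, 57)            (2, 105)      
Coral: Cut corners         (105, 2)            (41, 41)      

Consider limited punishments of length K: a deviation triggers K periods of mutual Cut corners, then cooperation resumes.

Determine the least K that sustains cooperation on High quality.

7

Need Σ_{k=1}^{K} ρ^k ≥ (105−57)/(57−41) = 3.0000 at ρ = 4/5.
At K = 6 the sum is 2.9514 < 3.0000; at K = 7 it is 3.1611 ≥ 3.0000.
So the minimum punishment length is K = 7.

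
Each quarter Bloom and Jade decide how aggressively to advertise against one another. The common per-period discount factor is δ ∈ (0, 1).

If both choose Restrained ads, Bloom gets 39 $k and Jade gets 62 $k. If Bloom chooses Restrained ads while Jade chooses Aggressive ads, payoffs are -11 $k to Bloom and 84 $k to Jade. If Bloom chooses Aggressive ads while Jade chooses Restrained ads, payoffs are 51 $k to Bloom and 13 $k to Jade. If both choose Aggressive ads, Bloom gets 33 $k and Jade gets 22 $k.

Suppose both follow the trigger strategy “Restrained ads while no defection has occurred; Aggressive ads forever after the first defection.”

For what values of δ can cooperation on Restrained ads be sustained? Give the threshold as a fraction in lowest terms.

Bloom: cooperation gives 39 each period; deviation gives 51 once then 33 forever.
  39/(1−δ) ≥ 51 + 33δ/(1−δ) ⇒ δ ≥ 12/18 = 2/3.
Jade: cooperation gives 62 each period; deviation gives 84 once then 22 forever.
  δ ≥ 22/62 = 11/31.
Both must hold, so the binding constraint is Bloom's: δ ≥ 2/3.

2/3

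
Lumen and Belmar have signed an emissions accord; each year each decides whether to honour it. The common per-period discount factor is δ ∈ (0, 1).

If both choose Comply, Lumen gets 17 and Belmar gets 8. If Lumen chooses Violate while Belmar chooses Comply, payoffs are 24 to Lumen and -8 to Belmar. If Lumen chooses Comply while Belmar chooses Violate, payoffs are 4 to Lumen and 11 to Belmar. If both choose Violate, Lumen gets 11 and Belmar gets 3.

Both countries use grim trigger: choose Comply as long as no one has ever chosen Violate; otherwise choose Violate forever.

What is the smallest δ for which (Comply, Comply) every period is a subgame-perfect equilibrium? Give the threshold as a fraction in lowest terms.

Lumen's threshold: (24−17)/(24−11) = 7/13.
Belmar's threshold: (11−8)/(11−3) = 3/8.
7/13 > 3/8, so Lumen binds and δ* = 7/13.

7/13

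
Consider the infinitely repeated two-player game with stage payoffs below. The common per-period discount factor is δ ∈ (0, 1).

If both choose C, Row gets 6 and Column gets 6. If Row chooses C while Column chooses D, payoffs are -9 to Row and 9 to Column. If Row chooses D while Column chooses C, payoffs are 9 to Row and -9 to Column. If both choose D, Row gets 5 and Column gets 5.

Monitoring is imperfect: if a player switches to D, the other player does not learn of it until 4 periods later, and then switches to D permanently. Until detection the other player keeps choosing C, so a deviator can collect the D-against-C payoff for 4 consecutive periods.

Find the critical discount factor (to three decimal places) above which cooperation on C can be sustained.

0.931

A deviator earns 9 for 4 periods, then 5 forever; cooperating earns 6 forever. Multiplying the IC by (1−δ):
6 ≥ 9(1−δ^4) + 5δ^4, so 4·δ^4 ≥ 3 and δ^4 ≥ 3/4.
δ ≥ (3/4)^(1/4) ≈ 0.931.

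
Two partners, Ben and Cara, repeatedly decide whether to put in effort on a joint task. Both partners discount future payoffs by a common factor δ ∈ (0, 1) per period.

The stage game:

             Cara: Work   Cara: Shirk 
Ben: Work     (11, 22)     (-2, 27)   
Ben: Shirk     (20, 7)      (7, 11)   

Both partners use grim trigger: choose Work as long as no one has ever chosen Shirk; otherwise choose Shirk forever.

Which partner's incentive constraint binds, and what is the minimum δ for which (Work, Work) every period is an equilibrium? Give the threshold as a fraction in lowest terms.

Ben: cooperation gives 11 each period; deviation gives 20 once then 7 forever.
  11/(1−δ) ≥ 20 + 7δ/(1−δ) ⇒ δ ≥ 9/13.
Cara: cooperation gives 22 each period; deviation gives 27 once then 11 forever.
  δ ≥ 5/16.
Both must hold, so the binding constraint is Ben's: δ ≥ 9/13.

Ben; δ ≥ 9/13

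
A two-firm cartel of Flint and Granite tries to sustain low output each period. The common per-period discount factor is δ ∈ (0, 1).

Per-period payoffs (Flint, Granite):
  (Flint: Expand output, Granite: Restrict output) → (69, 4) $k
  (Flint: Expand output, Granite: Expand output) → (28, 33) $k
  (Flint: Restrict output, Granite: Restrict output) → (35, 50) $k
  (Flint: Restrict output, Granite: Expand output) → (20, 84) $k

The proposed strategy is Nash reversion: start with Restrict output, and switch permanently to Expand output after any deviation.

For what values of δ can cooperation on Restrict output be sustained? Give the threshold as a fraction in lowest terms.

34/41

For Flint: deviation gain 69−35 = 34, per-period punishment loss 35−28 = 7. IC gives δ ≥ 34/41.
For Granite: gain 34, loss 17 per period, so δ ≥ 34/51 = 2/3.
The tighter constraint is Flint's, so cooperation needs δ ≥ 34/41.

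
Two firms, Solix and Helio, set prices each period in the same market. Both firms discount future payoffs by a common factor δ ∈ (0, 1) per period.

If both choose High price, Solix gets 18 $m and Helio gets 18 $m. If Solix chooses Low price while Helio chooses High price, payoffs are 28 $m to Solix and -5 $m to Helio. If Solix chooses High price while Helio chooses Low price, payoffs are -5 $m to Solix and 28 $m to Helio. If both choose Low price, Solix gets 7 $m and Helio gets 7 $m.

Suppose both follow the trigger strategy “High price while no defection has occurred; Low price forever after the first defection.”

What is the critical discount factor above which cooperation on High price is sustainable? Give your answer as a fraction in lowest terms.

18/(1−δ) ≥ 28 + 7δ/(1−δ)
18 ≥ 28 − 21δ
δ ≥ 10/21.

10/21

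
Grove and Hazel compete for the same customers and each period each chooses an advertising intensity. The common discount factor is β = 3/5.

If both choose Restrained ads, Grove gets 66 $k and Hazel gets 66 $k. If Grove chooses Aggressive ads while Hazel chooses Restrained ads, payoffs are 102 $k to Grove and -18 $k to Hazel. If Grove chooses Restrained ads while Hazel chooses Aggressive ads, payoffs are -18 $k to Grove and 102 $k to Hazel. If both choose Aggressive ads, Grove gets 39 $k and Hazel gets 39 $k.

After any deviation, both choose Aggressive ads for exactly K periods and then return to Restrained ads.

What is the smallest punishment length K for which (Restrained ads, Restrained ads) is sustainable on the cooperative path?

5

IC: β(1−β^K)/(1−β) ≥ (102−66)/(66−39) = 4/3.
With β = 3/5: need 1 − β^K ≥ 4/3·(1−3/5)/(3/5), i.e. β^K ≤ 0.1111.
Since (3/5)^4 = 0.1296 and (3/5)^5 = 0.0778, the smallest such K is 5.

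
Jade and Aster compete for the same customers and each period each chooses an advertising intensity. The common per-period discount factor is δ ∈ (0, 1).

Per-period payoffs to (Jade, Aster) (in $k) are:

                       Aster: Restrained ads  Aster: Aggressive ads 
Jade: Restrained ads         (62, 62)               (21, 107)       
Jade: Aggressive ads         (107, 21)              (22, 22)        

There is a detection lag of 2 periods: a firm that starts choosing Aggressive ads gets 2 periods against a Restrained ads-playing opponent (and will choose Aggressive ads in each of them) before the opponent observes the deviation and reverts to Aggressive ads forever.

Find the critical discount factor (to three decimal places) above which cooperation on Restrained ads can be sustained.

0.728

A deviator earns 107 for 2 periods, then 22 forever; cooperating earns 62 forever. Multiplying the IC by (1−δ):
62 ≥ 107(1−δ^2) + 22δ^2, so 85·δ^2 ≥ 45 and δ^2 ≥ 9/17.
δ ≥ (9/17)^(1/2) ≈ 0.728.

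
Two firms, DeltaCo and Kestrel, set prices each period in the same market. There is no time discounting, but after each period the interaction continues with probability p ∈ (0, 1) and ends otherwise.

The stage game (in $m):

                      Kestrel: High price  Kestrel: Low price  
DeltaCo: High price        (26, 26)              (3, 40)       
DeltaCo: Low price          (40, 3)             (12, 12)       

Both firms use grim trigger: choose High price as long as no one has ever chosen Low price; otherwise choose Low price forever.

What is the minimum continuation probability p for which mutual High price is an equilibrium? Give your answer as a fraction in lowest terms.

With no time discounting, the continuation probability p plays the role of the discount factor.
Grim-trigger IC: 26/(1−p) ≥ 40 + 12p/(1−p) ⇒ p ≥ (40−26)/(40−12) = 1/2.

1/2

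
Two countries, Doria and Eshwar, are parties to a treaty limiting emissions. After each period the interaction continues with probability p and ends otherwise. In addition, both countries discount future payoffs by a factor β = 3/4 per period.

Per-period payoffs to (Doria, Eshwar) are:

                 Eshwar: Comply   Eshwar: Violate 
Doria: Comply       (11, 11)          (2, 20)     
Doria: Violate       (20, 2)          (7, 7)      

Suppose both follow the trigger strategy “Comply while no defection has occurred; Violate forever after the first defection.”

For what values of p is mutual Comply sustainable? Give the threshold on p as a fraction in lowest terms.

12/13

Expected continuation weight on next period's payoff is β·p = 3/4·p, which plays the role of the discount factor.
Cooperation requires 3/4·p ≥ (20−11)/(20−7) = 9/13, hence p ≥ 12/13.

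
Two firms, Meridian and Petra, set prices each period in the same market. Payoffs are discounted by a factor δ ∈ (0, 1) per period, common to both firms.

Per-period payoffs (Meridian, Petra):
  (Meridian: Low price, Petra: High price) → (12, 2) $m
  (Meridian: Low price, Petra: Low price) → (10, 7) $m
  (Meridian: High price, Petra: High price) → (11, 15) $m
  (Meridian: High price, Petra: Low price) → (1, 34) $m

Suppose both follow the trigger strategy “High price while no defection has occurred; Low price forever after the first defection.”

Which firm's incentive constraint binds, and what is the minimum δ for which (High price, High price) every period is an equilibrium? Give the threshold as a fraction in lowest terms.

Meridian: cooperation gives 11 each period; deviation gives 12 once then 10 forever.
  11/(1−δ) ≥ 12 + 10δ/(1−δ) ⇒ δ ≥ 1/2.
Petra: cooperation gives 15 each period; deviation gives 34 once then 7 forever.
  δ ≥ 19/27.
Both must hold, so the binding constraint is Petra's: δ ≥ 19/27.

Petra; δ ≥ 19/27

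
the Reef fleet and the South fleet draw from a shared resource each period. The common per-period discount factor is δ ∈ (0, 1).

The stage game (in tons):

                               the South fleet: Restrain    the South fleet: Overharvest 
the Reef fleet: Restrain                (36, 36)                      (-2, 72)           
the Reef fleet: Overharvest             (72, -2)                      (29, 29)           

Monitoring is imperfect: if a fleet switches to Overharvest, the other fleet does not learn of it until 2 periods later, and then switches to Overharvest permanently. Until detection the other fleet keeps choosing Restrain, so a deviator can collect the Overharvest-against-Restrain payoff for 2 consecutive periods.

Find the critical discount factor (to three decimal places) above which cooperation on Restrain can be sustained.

0.915

The best deviation is to choose Overharvest for all 2 undetected periods, earning 72 each, then 29 forever once detected.
Deviation value: 72(1−δ^2)/(1−δ) + 29δ^2/(1−δ); cooperation value: 36/(1−δ).
IC: 36 ≥ 72(1−δ^2) + 29δ^2 = 72 − 43δ^2.
So δ^2 ≥ 36/43, giving δ ≥ (36/43)^(1/2) ≈ 0.915.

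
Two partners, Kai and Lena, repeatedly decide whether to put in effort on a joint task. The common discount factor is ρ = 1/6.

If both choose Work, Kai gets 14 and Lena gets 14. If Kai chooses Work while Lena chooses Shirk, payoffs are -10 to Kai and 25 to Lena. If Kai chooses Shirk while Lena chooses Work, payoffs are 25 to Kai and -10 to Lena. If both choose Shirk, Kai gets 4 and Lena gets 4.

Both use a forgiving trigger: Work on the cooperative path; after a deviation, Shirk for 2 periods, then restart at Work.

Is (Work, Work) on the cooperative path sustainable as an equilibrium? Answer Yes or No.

A one-shot deviation gives 25 now, then 4 for 2 periods, then back to 14.
Gain from deviating: (25−14) today; loss: (14−4) in each of the next 2 periods.
No-deviation condition: (14−4)(ρ+…+ρ^2) ≥ 25−14, i.e. ρ+…+ρ^2 ≥ 11/10.
At ρ = 1/6: ρ+…+ρ^2 = 0.1944 < 1.1000.
So cooperation is not sustainable.

No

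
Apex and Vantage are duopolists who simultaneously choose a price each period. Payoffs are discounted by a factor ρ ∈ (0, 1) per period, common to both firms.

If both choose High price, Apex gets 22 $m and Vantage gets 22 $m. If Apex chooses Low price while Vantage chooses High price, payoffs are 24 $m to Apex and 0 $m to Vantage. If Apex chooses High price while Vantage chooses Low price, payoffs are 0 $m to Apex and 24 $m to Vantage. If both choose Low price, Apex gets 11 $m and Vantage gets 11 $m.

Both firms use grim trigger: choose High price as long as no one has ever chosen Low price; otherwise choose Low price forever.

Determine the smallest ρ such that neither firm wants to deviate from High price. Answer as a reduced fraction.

Cooperation forever yields 22 each period: 22/(1−ρ).
Deviating yields 24 once, then 11 forever: 24 + 11ρ/(1−ρ).
No profitable deviation requires 22/(1−ρ) ≥ 24 + 11ρ/(1−ρ).
Multiplying by (1−ρ): 22 ≥ 24(1−ρ) + 11ρ = 24 − 13ρ.
So 13ρ ≥ 2, i.e. ρ ≥ 2/13.

2/13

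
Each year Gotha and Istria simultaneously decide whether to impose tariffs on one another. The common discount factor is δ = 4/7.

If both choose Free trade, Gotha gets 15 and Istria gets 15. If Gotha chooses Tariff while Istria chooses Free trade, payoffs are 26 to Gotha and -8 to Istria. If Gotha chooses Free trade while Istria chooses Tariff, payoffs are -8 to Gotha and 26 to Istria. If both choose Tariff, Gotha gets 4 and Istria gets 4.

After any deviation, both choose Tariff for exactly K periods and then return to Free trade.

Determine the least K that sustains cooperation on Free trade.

3

IC: δ(1−δ^K)/(1−δ) ≥ (26−15)/(15−4) = 1.
With δ = 4/7: need 1 − δ^K ≥ 1·(1−4/7)/(4/7), i.e. δ^K ≤ 0.2500.
Since (4/7)^2 = 0.3265 and (4/7)^3 = 0.1866, the smallest such K is 3.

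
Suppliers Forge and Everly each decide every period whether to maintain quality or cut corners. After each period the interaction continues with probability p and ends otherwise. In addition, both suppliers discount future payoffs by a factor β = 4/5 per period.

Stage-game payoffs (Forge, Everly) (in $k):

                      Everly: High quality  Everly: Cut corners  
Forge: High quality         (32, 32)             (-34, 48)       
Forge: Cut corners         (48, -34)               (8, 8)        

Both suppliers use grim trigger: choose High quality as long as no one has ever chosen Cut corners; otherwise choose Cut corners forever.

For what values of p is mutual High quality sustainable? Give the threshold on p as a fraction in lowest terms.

With continuation probability p and discount β, the effective per-period discount factor is βp.
Grim-trigger IC: βp ≥ (48−32)/(48−8) = 2/5.
So p ≥ (2/5)/(4/5) = 1/2.

1/2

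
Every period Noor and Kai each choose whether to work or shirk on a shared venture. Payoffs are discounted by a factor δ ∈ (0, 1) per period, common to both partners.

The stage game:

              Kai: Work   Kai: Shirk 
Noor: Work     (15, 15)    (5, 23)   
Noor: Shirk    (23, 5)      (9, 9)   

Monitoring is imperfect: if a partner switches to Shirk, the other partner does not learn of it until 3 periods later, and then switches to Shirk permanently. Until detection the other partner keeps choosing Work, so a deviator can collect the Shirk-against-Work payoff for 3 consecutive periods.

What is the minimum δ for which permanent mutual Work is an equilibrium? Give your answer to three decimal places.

The best deviation is to choose Shirk for all 3 undetected periods, earning 23 each, then 9 forever once detected.
Deviation value: 23(1−δ^3)/(1−δ) + 9δ^3/(1−δ); cooperation value: 15/(1−δ).
IC: 15 ≥ 23(1−δ^3) + 9δ^3 = 23 − 14δ^3.
So δ^3 ≥ 8/14 = 4/7, giving δ ≥ (4/7)^(1/3) ≈ 0.830.

0.830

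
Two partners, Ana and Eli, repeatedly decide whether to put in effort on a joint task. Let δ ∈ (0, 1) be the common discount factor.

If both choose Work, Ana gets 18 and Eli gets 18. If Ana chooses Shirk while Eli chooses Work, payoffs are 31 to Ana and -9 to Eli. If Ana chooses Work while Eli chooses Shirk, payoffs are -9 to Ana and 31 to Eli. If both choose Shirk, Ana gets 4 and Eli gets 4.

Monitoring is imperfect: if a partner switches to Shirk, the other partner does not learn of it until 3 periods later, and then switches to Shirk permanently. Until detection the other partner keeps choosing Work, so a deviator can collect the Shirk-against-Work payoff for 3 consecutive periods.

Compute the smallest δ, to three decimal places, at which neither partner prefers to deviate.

The best deviation is to choose Shirk for all 3 undetected periods, earning 31 each, then 4 forever once detected.
Deviation value: 31(1−δ^3)/(1−δ) + 4δ^3/(1−δ); cooperation value: 18/(1−δ).
IC: 18 ≥ 31(1−δ^3) + 4δ^3 = 31 − 27δ^3.
So δ^3 ≥ 13/27, giving δ ≥ (13/27)^(1/3) ≈ 0.784.

0.784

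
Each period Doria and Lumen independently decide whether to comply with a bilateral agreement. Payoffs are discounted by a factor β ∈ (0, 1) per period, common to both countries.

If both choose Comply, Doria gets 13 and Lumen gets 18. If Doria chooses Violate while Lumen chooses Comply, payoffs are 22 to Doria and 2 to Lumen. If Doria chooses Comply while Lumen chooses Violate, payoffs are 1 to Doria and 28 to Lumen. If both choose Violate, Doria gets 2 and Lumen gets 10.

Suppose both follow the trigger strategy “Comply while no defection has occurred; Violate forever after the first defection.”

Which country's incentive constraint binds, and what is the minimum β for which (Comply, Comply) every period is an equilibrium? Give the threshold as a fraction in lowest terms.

Lumen; β ≥ 5/9

Doria: cooperation gives 13 each period; deviation gives 22 once then 2 forever.
  13/(1−β) ≥ 22 + 2β/(1−β) ⇒ β ≥ 9/20.
Lumen: cooperation gives 18 each period; deviation gives 28 once then 10 forever.
  β ≥ 10/18 = 5/9.
Both must hold, so the binding constraint is Lumen's: β ≥ 5/9.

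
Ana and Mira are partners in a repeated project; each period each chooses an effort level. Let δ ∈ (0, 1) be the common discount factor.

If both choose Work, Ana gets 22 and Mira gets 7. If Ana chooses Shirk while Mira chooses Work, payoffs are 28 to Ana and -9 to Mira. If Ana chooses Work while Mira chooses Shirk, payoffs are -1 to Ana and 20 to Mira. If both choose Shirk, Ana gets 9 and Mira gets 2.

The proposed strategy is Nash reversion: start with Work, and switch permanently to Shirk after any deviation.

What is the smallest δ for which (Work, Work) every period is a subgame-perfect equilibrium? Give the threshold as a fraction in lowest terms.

13/18

For Ana: deviation gain 28−22 = 6, per-period punishment loss 22−9 = 13. IC gives δ ≥ 6/19.
For Mira: gain 13, loss 5 per period, so δ ≥ 13/18.
The tighter constraint is Mira's, so cooperation needs δ ≥ 13/18.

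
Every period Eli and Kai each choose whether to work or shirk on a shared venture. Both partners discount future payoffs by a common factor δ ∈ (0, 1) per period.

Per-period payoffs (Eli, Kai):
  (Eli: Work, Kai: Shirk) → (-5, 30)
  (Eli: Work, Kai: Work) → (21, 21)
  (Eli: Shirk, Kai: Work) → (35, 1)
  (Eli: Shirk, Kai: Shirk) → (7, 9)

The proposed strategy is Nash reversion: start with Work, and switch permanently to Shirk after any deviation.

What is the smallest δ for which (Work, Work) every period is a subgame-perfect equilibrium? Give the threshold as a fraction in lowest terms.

Eli: cooperation gives 21 each period; deviation gives 35 once then 7 forever.
  21/(1−δ) ≥ 35 + 7δ/(1−δ) ⇒ δ ≥ 14/28 = 1/2.
Kai: cooperation gives 21 each period; deviation gives 30 once then 9 forever.
  δ ≥ 9/21 = 3/7.
Both must hold, so the binding constraint is Eli's: δ ≥ 1/2.

1/2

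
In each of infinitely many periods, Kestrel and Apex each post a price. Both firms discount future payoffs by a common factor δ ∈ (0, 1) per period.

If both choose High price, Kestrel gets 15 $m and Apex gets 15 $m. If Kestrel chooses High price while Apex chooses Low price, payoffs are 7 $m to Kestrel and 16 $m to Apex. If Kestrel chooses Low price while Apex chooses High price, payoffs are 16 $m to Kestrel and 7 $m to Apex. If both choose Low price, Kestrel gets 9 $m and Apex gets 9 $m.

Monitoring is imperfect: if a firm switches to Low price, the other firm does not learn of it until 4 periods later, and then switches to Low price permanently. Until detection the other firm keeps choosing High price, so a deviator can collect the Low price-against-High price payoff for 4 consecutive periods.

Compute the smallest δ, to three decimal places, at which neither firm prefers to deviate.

0.615

A deviator earns 16 for 4 periods, then 9 forever; cooperating earns 15 forever. Multiplying the IC by (1−δ):
15 ≥ 16(1−δ^4) + 9δ^4, so 7·δ^4 ≥ 1 and δ^4 ≥ 1/7.
δ ≥ (1/7)^(1/4) ≈ 0.615.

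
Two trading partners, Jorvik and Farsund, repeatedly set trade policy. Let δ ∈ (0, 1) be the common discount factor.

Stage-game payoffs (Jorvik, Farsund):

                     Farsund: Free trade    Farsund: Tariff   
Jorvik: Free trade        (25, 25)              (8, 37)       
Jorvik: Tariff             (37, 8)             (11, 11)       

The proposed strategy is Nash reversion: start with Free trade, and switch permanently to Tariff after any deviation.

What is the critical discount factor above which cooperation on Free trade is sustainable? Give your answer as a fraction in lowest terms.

6/13

One-period gain from deviating is 37 − 25 = 12. The loss is 25 − 11 = 14 in every subsequent period, with present value 14·δ/(1−δ).
Deviation is unprofitable when 14·δ/(1−δ) ≥ 12, i.e. δ/(1−δ) ≥ 6/7.
Equivalently δ ≥ 12/(12+14) = 6/13.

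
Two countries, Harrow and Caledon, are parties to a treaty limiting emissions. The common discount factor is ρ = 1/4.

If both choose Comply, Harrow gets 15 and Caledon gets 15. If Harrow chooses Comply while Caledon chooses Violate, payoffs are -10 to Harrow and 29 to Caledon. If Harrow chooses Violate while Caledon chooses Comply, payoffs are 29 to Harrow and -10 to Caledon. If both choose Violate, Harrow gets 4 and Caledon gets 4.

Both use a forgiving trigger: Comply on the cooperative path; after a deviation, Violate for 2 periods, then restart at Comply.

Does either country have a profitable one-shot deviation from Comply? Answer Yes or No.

Yes

Comparing payoff streams over the 3 periods until play realigns: cooperate → 15(1+ρ+…+ρ^2); deviate → 29 + 4(ρ+…+ρ^2).
Cooperation is sustained iff (15−4)(ρ+…+ρ^2) ≥ 29−15.
ρ+…+ρ^2 = 1/4·(1−(1/4)^2)/(1−1/4) = 0.3125, and (29−15)/(15−4) = 1.2727.
0.3125 < 1.2727, so cooperation is not sustainable.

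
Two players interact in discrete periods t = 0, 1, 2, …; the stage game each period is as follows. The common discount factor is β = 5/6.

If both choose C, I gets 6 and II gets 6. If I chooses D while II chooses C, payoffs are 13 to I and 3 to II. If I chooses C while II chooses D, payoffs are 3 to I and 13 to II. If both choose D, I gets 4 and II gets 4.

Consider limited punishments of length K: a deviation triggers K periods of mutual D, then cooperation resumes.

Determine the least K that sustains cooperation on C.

7

Need Σ_{k=1}^{K} β^k ≥ (13−6)/(6−4) = 3.5000 at β = 5/6.
At K = 6 the sum is 3.3255 < 3.5000; at K = 7 it is 3.6046 ≥ 3.5000.
So the minimum punishment length is K = 7.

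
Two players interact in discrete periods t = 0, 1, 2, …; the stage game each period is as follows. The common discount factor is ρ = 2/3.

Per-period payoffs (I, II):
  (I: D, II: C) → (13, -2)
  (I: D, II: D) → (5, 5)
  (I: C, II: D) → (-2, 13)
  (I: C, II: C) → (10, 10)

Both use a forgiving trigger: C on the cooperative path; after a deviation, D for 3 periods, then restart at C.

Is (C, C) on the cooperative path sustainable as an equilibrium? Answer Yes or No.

IC: ρ+…+ρ^3 ≥ (13−10)/(10−5) = 3/5.
At ρ = 2/3: partial sum = 1.4074 ≥ 0.6000. Cooperation sustainable.

Yes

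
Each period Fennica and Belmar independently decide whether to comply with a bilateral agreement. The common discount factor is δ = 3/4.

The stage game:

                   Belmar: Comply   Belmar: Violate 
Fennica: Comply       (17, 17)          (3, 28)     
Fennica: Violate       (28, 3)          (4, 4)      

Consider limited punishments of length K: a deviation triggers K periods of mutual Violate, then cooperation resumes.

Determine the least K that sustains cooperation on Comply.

2

IC: δ(1−δ^K)/(1−δ) ≥ (28−17)/(17−4) = 11/13.
With δ = 3/4: need 1 − δ^K ≥ 11/13·(1−3/4)/(3/4), i.e. δ^K ≤ 0.7179.
Since (3/4)^1 = 0.7500 and (3/4)^2 = 0.5625, the smallest such K is 2.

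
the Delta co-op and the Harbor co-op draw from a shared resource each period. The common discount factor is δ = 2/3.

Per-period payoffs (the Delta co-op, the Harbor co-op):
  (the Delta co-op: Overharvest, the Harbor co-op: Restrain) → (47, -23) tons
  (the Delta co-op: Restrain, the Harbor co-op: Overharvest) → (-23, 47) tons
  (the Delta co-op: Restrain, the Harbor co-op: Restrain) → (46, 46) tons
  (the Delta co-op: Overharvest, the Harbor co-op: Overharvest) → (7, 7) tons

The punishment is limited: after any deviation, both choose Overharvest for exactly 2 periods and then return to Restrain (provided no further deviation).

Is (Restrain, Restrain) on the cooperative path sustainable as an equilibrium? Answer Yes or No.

Yes

A one-shot deviation gives 47 now, then 7 for 2 periods, then back to 46.
Gain from deviating: (47−46) today; loss: (46−7) in each of the next 2 periods.
No-deviation condition: (46−7)(δ+…+δ^2) ≥ 47−46, i.e. δ+…+δ^2 ≥ 1/39.
At δ = 2/3: δ+…+δ^2 = 1.1111 ≥ 0.0256.
So cooperation is sustainable.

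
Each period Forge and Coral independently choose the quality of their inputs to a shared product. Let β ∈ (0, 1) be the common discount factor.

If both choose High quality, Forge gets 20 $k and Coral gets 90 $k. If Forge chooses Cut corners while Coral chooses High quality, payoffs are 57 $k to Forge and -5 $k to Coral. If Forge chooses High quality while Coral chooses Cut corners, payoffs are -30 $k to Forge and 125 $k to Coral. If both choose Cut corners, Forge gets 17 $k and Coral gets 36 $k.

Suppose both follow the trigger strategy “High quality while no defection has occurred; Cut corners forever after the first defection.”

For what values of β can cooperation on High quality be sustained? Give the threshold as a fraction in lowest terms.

37/40

Forge: cooperation gives 20 each period; deviation gives 57 once then 17 forever.
  20/(1−β) ≥ 57 + 17β/(1−β) ⇒ β ≥ 37/40.
Coral: cooperation gives 90 each period; deviation gives 125 once then 36 forever.
  β ≥ 35/89.
Both must hold, so the binding constraint is Forge's: β ≥ 37/40.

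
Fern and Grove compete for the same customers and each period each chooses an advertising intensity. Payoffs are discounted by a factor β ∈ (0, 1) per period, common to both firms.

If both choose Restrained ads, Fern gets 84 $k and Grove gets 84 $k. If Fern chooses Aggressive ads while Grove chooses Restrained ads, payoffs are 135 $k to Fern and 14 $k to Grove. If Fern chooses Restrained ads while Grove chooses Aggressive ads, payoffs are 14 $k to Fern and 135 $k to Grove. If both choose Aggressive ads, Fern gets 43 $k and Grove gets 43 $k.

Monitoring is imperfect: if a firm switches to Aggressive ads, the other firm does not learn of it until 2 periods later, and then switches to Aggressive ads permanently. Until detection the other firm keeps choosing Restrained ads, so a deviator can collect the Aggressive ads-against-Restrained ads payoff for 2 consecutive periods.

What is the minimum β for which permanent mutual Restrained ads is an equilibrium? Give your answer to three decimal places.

0.745

Deviating for the 2 undetected periods gains 135−84 = 51 per period over cooperation, then loses 84−43 = 41 per period forever once punishment starts.
Gain: 51(1 + β + … + β^1); loss: 41·β^2/(1−β).
No profitable deviation ⇔ 51(1−β^2) ≤ 41·β^2, i.e. β^2 ≥ 51/(51+41) = 51/92.
Hence β ≥ (51/92)^(1/2) ≈ 0.745.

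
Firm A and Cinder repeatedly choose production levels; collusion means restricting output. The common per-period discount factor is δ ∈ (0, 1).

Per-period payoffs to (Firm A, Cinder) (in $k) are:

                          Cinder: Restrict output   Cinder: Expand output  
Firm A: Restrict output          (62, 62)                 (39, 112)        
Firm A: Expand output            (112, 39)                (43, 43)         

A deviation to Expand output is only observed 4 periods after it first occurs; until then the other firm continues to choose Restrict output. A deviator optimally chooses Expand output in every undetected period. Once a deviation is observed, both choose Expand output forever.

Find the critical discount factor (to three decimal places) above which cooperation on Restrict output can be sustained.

0.923

The best deviation is to choose Expand output for all 4 undetected periods, earning 112 each, then 43 forever once detected.
Deviation value: 112(1−δ^4)/(1−δ) + 43δ^4/(1−δ); cooperation value: 62/(1−δ).
IC: 62 ≥ 112(1−δ^4) + 43δ^4 = 112 − 69δ^4.
So δ^4 ≥ 50/69, giving δ ≥ (50/69)^(1/4) ≈ 0.923.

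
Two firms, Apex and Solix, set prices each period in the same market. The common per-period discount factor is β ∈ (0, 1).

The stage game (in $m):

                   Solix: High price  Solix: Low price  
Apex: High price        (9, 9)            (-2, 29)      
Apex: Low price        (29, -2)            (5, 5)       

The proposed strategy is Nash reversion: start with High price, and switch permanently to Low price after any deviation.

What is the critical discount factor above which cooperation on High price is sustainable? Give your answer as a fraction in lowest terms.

Cooperation forever yields 9 each period: 9/(1−β).
Deviating yields 29 once, then 5 forever: 29 + 5β/(1−β).
No profitable deviation requires 9/(1−β) ≥ 29 + 5β/(1−β).
Multiplying by (1−β): 9 ≥ 29(1−β) + 5β = 29 − 24β.
So 24β ≥ 20, i.e. β ≥ 20/24 = 5/6.

5/6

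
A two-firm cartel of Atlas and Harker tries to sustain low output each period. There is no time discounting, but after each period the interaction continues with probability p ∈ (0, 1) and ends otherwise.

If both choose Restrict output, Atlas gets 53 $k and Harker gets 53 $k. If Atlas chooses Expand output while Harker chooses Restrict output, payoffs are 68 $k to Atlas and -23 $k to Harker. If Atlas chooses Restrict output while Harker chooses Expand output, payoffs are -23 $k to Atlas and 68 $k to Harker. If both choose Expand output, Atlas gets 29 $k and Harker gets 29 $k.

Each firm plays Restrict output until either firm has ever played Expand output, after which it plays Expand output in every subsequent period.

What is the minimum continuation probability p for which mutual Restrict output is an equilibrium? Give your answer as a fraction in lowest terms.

With no time discounting, the continuation probability p plays the role of the discount factor.
Grim-trigger IC: 53/(1−p) ≥ 68 + 29p/(1−p) ⇒ p ≥ (68−53)/(68−29) = 5/13.

5/13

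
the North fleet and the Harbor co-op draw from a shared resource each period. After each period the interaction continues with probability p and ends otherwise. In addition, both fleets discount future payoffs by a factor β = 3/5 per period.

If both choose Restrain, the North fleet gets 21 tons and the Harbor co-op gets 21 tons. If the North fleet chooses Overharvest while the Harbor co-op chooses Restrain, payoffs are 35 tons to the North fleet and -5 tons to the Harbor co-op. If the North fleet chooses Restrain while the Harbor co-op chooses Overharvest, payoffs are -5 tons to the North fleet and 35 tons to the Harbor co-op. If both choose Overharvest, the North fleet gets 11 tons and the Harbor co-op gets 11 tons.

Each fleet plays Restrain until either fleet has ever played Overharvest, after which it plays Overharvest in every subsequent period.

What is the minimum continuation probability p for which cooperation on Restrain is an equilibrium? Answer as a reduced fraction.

With continuation probability p and discount β, the effective per-period discount factor is βp.
Grim-trigger IC: βp ≥ (35−21)/(35−11) = 7/12.
So p ≥ (7/12)/(3/5) = 35/36.

35/36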